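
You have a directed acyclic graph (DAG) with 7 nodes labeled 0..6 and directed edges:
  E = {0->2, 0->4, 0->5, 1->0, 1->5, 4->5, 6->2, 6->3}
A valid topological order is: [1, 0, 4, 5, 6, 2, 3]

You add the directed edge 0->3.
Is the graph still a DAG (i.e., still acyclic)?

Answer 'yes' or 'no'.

Answer: yes

Derivation:
Given toposort: [1, 0, 4, 5, 6, 2, 3]
Position of 0: index 1; position of 3: index 6
New edge 0->3: forward
Forward edge: respects the existing order. Still a DAG, same toposort still valid.
Still a DAG? yes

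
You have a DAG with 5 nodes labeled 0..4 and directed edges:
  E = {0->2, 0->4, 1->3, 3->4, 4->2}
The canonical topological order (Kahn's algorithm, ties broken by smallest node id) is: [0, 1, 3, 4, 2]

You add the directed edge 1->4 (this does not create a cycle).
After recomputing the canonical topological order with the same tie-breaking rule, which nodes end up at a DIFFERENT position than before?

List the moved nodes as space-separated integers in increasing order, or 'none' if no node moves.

Old toposort: [0, 1, 3, 4, 2]
Added edge 1->4
Recompute Kahn (smallest-id tiebreak):
  initial in-degrees: [0, 0, 2, 1, 3]
  ready (indeg=0): [0, 1]
  pop 0: indeg[2]->1; indeg[4]->2 | ready=[1] | order so far=[0]
  pop 1: indeg[3]->0; indeg[4]->1 | ready=[3] | order so far=[0, 1]
  pop 3: indeg[4]->0 | ready=[4] | order so far=[0, 1, 3]
  pop 4: indeg[2]->0 | ready=[2] | order so far=[0, 1, 3, 4]
  pop 2: no out-edges | ready=[] | order so far=[0, 1, 3, 4, 2]
New canonical toposort: [0, 1, 3, 4, 2]
Compare positions:
  Node 0: index 0 -> 0 (same)
  Node 1: index 1 -> 1 (same)
  Node 2: index 4 -> 4 (same)
  Node 3: index 2 -> 2 (same)
  Node 4: index 3 -> 3 (same)
Nodes that changed position: none

Answer: none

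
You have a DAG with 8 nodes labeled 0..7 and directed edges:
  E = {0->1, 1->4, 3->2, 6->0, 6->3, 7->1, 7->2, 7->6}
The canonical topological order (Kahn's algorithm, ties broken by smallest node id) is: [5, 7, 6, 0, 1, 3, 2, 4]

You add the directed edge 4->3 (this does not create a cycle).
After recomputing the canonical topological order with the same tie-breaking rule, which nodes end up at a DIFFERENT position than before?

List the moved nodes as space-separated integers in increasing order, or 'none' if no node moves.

Old toposort: [5, 7, 6, 0, 1, 3, 2, 4]
Added edge 4->3
Recompute Kahn (smallest-id tiebreak):
  initial in-degrees: [1, 2, 2, 2, 1, 0, 1, 0]
  ready (indeg=0): [5, 7]
  pop 5: no out-edges | ready=[7] | order so far=[5]
  pop 7: indeg[1]->1; indeg[2]->1; indeg[6]->0 | ready=[6] | order so far=[5, 7]
  pop 6: indeg[0]->0; indeg[3]->1 | ready=[0] | order so far=[5, 7, 6]
  pop 0: indeg[1]->0 | ready=[1] | order so far=[5, 7, 6, 0]
  pop 1: indeg[4]->0 | ready=[4] | order so far=[5, 7, 6, 0, 1]
  pop 4: indeg[3]->0 | ready=[3] | order so far=[5, 7, 6, 0, 1, 4]
  pop 3: indeg[2]->0 | ready=[2] | order so far=[5, 7, 6, 0, 1, 4, 3]
  pop 2: no out-edges | ready=[] | order so far=[5, 7, 6, 0, 1, 4, 3, 2]
New canonical toposort: [5, 7, 6, 0, 1, 4, 3, 2]
Compare positions:
  Node 0: index 3 -> 3 (same)
  Node 1: index 4 -> 4 (same)
  Node 2: index 6 -> 7 (moved)
  Node 3: index 5 -> 6 (moved)
  Node 4: index 7 -> 5 (moved)
  Node 5: index 0 -> 0 (same)
  Node 6: index 2 -> 2 (same)
  Node 7: index 1 -> 1 (same)
Nodes that changed position: 2 3 4

Answer: 2 3 4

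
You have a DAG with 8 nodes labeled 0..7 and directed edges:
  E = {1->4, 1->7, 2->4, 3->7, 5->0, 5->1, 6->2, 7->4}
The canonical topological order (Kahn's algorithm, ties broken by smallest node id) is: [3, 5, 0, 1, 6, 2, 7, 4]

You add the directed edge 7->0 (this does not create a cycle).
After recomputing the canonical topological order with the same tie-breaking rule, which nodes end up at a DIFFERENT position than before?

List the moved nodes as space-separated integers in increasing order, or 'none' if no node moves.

Answer: 0 1 2 6 7

Derivation:
Old toposort: [3, 5, 0, 1, 6, 2, 7, 4]
Added edge 7->0
Recompute Kahn (smallest-id tiebreak):
  initial in-degrees: [2, 1, 1, 0, 3, 0, 0, 2]
  ready (indeg=0): [3, 5, 6]
  pop 3: indeg[7]->1 | ready=[5, 6] | order so far=[3]
  pop 5: indeg[0]->1; indeg[1]->0 | ready=[1, 6] | order so far=[3, 5]
  pop 1: indeg[4]->2; indeg[7]->0 | ready=[6, 7] | order so far=[3, 5, 1]
  pop 6: indeg[2]->0 | ready=[2, 7] | order so far=[3, 5, 1, 6]
  pop 2: indeg[4]->1 | ready=[7] | order so far=[3, 5, 1, 6, 2]
  pop 7: indeg[0]->0; indeg[4]->0 | ready=[0, 4] | order so far=[3, 5, 1, 6, 2, 7]
  pop 0: no out-edges | ready=[4] | order so far=[3, 5, 1, 6, 2, 7, 0]
  pop 4: no out-edges | ready=[] | order so far=[3, 5, 1, 6, 2, 7, 0, 4]
New canonical toposort: [3, 5, 1, 6, 2, 7, 0, 4]
Compare positions:
  Node 0: index 2 -> 6 (moved)
  Node 1: index 3 -> 2 (moved)
  Node 2: index 5 -> 4 (moved)
  Node 3: index 0 -> 0 (same)
  Node 4: index 7 -> 7 (same)
  Node 5: index 1 -> 1 (same)
  Node 6: index 4 -> 3 (moved)
  Node 7: index 6 -> 5 (moved)
Nodes that changed position: 0 1 2 6 7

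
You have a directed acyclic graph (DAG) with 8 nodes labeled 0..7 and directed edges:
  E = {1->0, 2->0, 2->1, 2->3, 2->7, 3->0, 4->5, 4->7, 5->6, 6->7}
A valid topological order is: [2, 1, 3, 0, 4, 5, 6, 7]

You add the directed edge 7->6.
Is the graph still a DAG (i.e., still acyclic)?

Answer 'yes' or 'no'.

Given toposort: [2, 1, 3, 0, 4, 5, 6, 7]
Position of 7: index 7; position of 6: index 6
New edge 7->6: backward (u after v in old order)
Backward edge: old toposort is now invalid. Check if this creates a cycle.
Does 6 already reach 7? Reachable from 6: [6, 7]. YES -> cycle!
Still a DAG? no

Answer: no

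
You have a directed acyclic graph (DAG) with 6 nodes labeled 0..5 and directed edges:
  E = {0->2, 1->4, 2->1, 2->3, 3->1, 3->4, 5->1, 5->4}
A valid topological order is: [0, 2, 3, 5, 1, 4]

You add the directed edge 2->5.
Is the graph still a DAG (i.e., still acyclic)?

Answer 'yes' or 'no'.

Given toposort: [0, 2, 3, 5, 1, 4]
Position of 2: index 1; position of 5: index 3
New edge 2->5: forward
Forward edge: respects the existing order. Still a DAG, same toposort still valid.
Still a DAG? yes

Answer: yes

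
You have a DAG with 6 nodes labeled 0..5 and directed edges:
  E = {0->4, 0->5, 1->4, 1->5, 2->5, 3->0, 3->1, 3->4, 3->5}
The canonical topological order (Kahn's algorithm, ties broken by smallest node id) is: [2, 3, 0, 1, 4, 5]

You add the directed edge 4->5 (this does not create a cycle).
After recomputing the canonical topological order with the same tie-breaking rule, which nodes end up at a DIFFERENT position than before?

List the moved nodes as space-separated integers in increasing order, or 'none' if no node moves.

Answer: none

Derivation:
Old toposort: [2, 3, 0, 1, 4, 5]
Added edge 4->5
Recompute Kahn (smallest-id tiebreak):
  initial in-degrees: [1, 1, 0, 0, 3, 5]
  ready (indeg=0): [2, 3]
  pop 2: indeg[5]->4 | ready=[3] | order so far=[2]
  pop 3: indeg[0]->0; indeg[1]->0; indeg[4]->2; indeg[5]->3 | ready=[0, 1] | order so far=[2, 3]
  pop 0: indeg[4]->1; indeg[5]->2 | ready=[1] | order so far=[2, 3, 0]
  pop 1: indeg[4]->0; indeg[5]->1 | ready=[4] | order so far=[2, 3, 0, 1]
  pop 4: indeg[5]->0 | ready=[5] | order so far=[2, 3, 0, 1, 4]
  pop 5: no out-edges | ready=[] | order so far=[2, 3, 0, 1, 4, 5]
New canonical toposort: [2, 3, 0, 1, 4, 5]
Compare positions:
  Node 0: index 2 -> 2 (same)
  Node 1: index 3 -> 3 (same)
  Node 2: index 0 -> 0 (same)
  Node 3: index 1 -> 1 (same)
  Node 4: index 4 -> 4 (same)
  Node 5: index 5 -> 5 (same)
Nodes that changed position: none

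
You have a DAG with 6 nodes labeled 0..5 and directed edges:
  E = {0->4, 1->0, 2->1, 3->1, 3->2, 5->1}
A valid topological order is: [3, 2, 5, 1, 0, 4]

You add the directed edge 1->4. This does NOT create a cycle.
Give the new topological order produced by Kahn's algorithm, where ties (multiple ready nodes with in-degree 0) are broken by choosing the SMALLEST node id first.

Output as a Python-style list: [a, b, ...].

Answer: [3, 2, 5, 1, 0, 4]

Derivation:
Old toposort: [3, 2, 5, 1, 0, 4]
Added edge: 1->4
Position of 1 (3) < position of 4 (5). Old order still valid.
Run Kahn's algorithm (break ties by smallest node id):
  initial in-degrees: [1, 3, 1, 0, 2, 0]
  ready (indeg=0): [3, 5]
  pop 3: indeg[1]->2; indeg[2]->0 | ready=[2, 5] | order so far=[3]
  pop 2: indeg[1]->1 | ready=[5] | order so far=[3, 2]
  pop 5: indeg[1]->0 | ready=[1] | order so far=[3, 2, 5]
  pop 1: indeg[0]->0; indeg[4]->1 | ready=[0] | order so far=[3, 2, 5, 1]
  pop 0: indeg[4]->0 | ready=[4] | order so far=[3, 2, 5, 1, 0]
  pop 4: no out-edges | ready=[] | order so far=[3, 2, 5, 1, 0, 4]
  Result: [3, 2, 5, 1, 0, 4]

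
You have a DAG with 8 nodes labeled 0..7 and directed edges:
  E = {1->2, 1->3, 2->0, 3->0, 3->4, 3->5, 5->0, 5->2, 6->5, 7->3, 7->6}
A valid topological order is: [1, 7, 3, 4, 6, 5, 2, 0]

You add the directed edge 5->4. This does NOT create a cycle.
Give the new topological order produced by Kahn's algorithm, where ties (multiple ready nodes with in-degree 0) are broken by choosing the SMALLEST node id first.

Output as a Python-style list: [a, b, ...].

Old toposort: [1, 7, 3, 4, 6, 5, 2, 0]
Added edge: 5->4
Position of 5 (5) > position of 4 (3). Must reorder: 5 must now come before 4.
Run Kahn's algorithm (break ties by smallest node id):
  initial in-degrees: [3, 0, 2, 2, 2, 2, 1, 0]
  ready (indeg=0): [1, 7]
  pop 1: indeg[2]->1; indeg[3]->1 | ready=[7] | order so far=[1]
  pop 7: indeg[3]->0; indeg[6]->0 | ready=[3, 6] | order so far=[1, 7]
  pop 3: indeg[0]->2; indeg[4]->1; indeg[5]->1 | ready=[6] | order so far=[1, 7, 3]
  pop 6: indeg[5]->0 | ready=[5] | order so far=[1, 7, 3, 6]
  pop 5: indeg[0]->1; indeg[2]->0; indeg[4]->0 | ready=[2, 4] | order so far=[1, 7, 3, 6, 5]
  pop 2: indeg[0]->0 | ready=[0, 4] | order so far=[1, 7, 3, 6, 5, 2]
  pop 0: no out-edges | ready=[4] | order so far=[1, 7, 3, 6, 5, 2, 0]
  pop 4: no out-edges | ready=[] | order so far=[1, 7, 3, 6, 5, 2, 0, 4]
  Result: [1, 7, 3, 6, 5, 2, 0, 4]

Answer: [1, 7, 3, 6, 5, 2, 0, 4]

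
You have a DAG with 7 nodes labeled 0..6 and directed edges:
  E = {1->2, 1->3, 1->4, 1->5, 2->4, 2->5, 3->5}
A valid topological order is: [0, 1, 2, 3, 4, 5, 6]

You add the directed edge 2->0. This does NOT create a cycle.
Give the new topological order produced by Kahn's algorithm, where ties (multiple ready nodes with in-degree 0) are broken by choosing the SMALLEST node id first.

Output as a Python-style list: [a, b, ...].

Answer: [1, 2, 0, 3, 4, 5, 6]

Derivation:
Old toposort: [0, 1, 2, 3, 4, 5, 6]
Added edge: 2->0
Position of 2 (2) > position of 0 (0). Must reorder: 2 must now come before 0.
Run Kahn's algorithm (break ties by smallest node id):
  initial in-degrees: [1, 0, 1, 1, 2, 3, 0]
  ready (indeg=0): [1, 6]
  pop 1: indeg[2]->0; indeg[3]->0; indeg[4]->1; indeg[5]->2 | ready=[2, 3, 6] | order so far=[1]
  pop 2: indeg[0]->0; indeg[4]->0; indeg[5]->1 | ready=[0, 3, 4, 6] | order so far=[1, 2]
  pop 0: no out-edges | ready=[3, 4, 6] | order so far=[1, 2, 0]
  pop 3: indeg[5]->0 | ready=[4, 5, 6] | order so far=[1, 2, 0, 3]
  pop 4: no out-edges | ready=[5, 6] | order so far=[1, 2, 0, 3, 4]
  pop 5: no out-edges | ready=[6] | order so far=[1, 2, 0, 3, 4, 5]
  pop 6: no out-edges | ready=[] | order so far=[1, 2, 0, 3, 4, 5, 6]
  Result: [1, 2, 0, 3, 4, 5, 6]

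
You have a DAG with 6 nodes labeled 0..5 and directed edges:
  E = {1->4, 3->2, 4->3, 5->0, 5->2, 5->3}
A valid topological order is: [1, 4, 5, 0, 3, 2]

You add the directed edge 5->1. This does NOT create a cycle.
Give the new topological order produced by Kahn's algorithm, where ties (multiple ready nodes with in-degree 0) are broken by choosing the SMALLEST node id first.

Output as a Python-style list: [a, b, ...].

Answer: [5, 0, 1, 4, 3, 2]

Derivation:
Old toposort: [1, 4, 5, 0, 3, 2]
Added edge: 5->1
Position of 5 (2) > position of 1 (0). Must reorder: 5 must now come before 1.
Run Kahn's algorithm (break ties by smallest node id):
  initial in-degrees: [1, 1, 2, 2, 1, 0]
  ready (indeg=0): [5]
  pop 5: indeg[0]->0; indeg[1]->0; indeg[2]->1; indeg[3]->1 | ready=[0, 1] | order so far=[5]
  pop 0: no out-edges | ready=[1] | order so far=[5, 0]
  pop 1: indeg[4]->0 | ready=[4] | order so far=[5, 0, 1]
  pop 4: indeg[3]->0 | ready=[3] | order so far=[5, 0, 1, 4]
  pop 3: indeg[2]->0 | ready=[2] | order so far=[5, 0, 1, 4, 3]
  pop 2: no out-edges | ready=[] | order so far=[5, 0, 1, 4, 3, 2]
  Result: [5, 0, 1, 4, 3, 2]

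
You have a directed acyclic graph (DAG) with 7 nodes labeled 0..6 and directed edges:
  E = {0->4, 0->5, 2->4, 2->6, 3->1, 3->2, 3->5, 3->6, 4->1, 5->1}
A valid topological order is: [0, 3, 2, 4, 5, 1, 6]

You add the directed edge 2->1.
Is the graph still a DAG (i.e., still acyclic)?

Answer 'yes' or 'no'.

Answer: yes

Derivation:
Given toposort: [0, 3, 2, 4, 5, 1, 6]
Position of 2: index 2; position of 1: index 5
New edge 2->1: forward
Forward edge: respects the existing order. Still a DAG, same toposort still valid.
Still a DAG? yes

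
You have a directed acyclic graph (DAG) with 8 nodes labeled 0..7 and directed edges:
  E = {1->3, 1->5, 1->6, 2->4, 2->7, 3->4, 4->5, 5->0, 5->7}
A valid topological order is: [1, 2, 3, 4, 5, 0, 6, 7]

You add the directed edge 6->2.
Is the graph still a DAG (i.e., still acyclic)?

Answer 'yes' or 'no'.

Given toposort: [1, 2, 3, 4, 5, 0, 6, 7]
Position of 6: index 6; position of 2: index 1
New edge 6->2: backward (u after v in old order)
Backward edge: old toposort is now invalid. Check if this creates a cycle.
Does 2 already reach 6? Reachable from 2: [0, 2, 4, 5, 7]. NO -> still a DAG (reorder needed).
Still a DAG? yes

Answer: yes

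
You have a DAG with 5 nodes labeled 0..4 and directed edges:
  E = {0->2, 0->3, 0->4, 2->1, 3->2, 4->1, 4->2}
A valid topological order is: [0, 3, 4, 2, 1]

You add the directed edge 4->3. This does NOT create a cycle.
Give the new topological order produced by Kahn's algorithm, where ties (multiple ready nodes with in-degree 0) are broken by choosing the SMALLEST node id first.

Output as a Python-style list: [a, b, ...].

Answer: [0, 4, 3, 2, 1]

Derivation:
Old toposort: [0, 3, 4, 2, 1]
Added edge: 4->3
Position of 4 (2) > position of 3 (1). Must reorder: 4 must now come before 3.
Run Kahn's algorithm (break ties by smallest node id):
  initial in-degrees: [0, 2, 3, 2, 1]
  ready (indeg=0): [0]
  pop 0: indeg[2]->2; indeg[3]->1; indeg[4]->0 | ready=[4] | order so far=[0]
  pop 4: indeg[1]->1; indeg[2]->1; indeg[3]->0 | ready=[3] | order so far=[0, 4]
  pop 3: indeg[2]->0 | ready=[2] | order so far=[0, 4, 3]
  pop 2: indeg[1]->0 | ready=[1] | order so far=[0, 4, 3, 2]
  pop 1: no out-edges | ready=[] | order so far=[0, 4, 3, 2, 1]
  Result: [0, 4, 3, 2, 1]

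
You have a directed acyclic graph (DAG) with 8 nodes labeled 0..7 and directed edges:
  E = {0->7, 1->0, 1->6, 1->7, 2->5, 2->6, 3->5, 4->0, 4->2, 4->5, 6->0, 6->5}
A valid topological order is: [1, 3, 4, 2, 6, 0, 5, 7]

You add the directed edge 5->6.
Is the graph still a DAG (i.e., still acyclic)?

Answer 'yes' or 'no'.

Given toposort: [1, 3, 4, 2, 6, 0, 5, 7]
Position of 5: index 6; position of 6: index 4
New edge 5->6: backward (u after v in old order)
Backward edge: old toposort is now invalid. Check if this creates a cycle.
Does 6 already reach 5? Reachable from 6: [0, 5, 6, 7]. YES -> cycle!
Still a DAG? no

Answer: no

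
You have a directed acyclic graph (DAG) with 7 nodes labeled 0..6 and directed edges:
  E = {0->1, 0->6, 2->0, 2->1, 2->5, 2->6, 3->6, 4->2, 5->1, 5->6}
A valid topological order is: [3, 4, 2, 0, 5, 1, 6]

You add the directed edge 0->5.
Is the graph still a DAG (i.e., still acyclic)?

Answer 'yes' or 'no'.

Given toposort: [3, 4, 2, 0, 5, 1, 6]
Position of 0: index 3; position of 5: index 4
New edge 0->5: forward
Forward edge: respects the existing order. Still a DAG, same toposort still valid.
Still a DAG? yes

Answer: yes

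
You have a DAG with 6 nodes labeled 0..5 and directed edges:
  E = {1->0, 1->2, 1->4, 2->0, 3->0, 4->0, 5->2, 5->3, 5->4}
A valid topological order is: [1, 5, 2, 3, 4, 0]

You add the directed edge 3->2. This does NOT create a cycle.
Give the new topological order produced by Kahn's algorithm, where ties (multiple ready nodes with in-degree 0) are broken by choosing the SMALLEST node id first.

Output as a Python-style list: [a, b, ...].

Old toposort: [1, 5, 2, 3, 4, 0]
Added edge: 3->2
Position of 3 (3) > position of 2 (2). Must reorder: 3 must now come before 2.
Run Kahn's algorithm (break ties by smallest node id):
  initial in-degrees: [4, 0, 3, 1, 2, 0]
  ready (indeg=0): [1, 5]
  pop 1: indeg[0]->3; indeg[2]->2; indeg[4]->1 | ready=[5] | order so far=[1]
  pop 5: indeg[2]->1; indeg[3]->0; indeg[4]->0 | ready=[3, 4] | order so far=[1, 5]
  pop 3: indeg[0]->2; indeg[2]->0 | ready=[2, 4] | order so far=[1, 5, 3]
  pop 2: indeg[0]->1 | ready=[4] | order so far=[1, 5, 3, 2]
  pop 4: indeg[0]->0 | ready=[0] | order so far=[1, 5, 3, 2, 4]
  pop 0: no out-edges | ready=[] | order so far=[1, 5, 3, 2, 4, 0]
  Result: [1, 5, 3, 2, 4, 0]

Answer: [1, 5, 3, 2, 4, 0]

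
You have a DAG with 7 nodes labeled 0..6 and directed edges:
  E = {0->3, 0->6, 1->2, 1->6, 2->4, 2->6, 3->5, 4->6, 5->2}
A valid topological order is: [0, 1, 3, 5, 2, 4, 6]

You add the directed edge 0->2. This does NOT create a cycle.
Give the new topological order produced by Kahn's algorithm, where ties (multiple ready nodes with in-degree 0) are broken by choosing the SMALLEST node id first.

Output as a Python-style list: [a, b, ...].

Old toposort: [0, 1, 3, 5, 2, 4, 6]
Added edge: 0->2
Position of 0 (0) < position of 2 (4). Old order still valid.
Run Kahn's algorithm (break ties by smallest node id):
  initial in-degrees: [0, 0, 3, 1, 1, 1, 4]
  ready (indeg=0): [0, 1]
  pop 0: indeg[2]->2; indeg[3]->0; indeg[6]->3 | ready=[1, 3] | order so far=[0]
  pop 1: indeg[2]->1; indeg[6]->2 | ready=[3] | order so far=[0, 1]
  pop 3: indeg[5]->0 | ready=[5] | order so far=[0, 1, 3]
  pop 5: indeg[2]->0 | ready=[2] | order so far=[0, 1, 3, 5]
  pop 2: indeg[4]->0; indeg[6]->1 | ready=[4] | order so far=[0, 1, 3, 5, 2]
  pop 4: indeg[6]->0 | ready=[6] | order so far=[0, 1, 3, 5, 2, 4]
  pop 6: no out-edges | ready=[] | order so far=[0, 1, 3, 5, 2, 4, 6]
  Result: [0, 1, 3, 5, 2, 4, 6]

Answer: [0, 1, 3, 5, 2, 4, 6]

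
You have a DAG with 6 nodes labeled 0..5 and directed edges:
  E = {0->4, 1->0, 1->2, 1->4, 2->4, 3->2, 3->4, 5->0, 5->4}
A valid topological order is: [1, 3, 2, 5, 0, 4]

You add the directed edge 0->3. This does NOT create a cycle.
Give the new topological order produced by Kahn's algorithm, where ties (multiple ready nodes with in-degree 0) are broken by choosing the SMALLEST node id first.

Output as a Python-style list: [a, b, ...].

Answer: [1, 5, 0, 3, 2, 4]

Derivation:
Old toposort: [1, 3, 2, 5, 0, 4]
Added edge: 0->3
Position of 0 (4) > position of 3 (1). Must reorder: 0 must now come before 3.
Run Kahn's algorithm (break ties by smallest node id):
  initial in-degrees: [2, 0, 2, 1, 5, 0]
  ready (indeg=0): [1, 5]
  pop 1: indeg[0]->1; indeg[2]->1; indeg[4]->4 | ready=[5] | order so far=[1]
  pop 5: indeg[0]->0; indeg[4]->3 | ready=[0] | order so far=[1, 5]
  pop 0: indeg[3]->0; indeg[4]->2 | ready=[3] | order so far=[1, 5, 0]
  pop 3: indeg[2]->0; indeg[4]->1 | ready=[2] | order so far=[1, 5, 0, 3]
  pop 2: indeg[4]->0 | ready=[4] | order so far=[1, 5, 0, 3, 2]
  pop 4: no out-edges | ready=[] | order so far=[1, 5, 0, 3, 2, 4]
  Result: [1, 5, 0, 3, 2, 4]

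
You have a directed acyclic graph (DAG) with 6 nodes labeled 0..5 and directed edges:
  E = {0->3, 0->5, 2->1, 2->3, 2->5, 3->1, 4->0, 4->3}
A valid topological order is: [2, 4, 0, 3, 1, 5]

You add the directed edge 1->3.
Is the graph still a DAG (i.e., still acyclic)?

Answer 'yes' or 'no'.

Given toposort: [2, 4, 0, 3, 1, 5]
Position of 1: index 4; position of 3: index 3
New edge 1->3: backward (u after v in old order)
Backward edge: old toposort is now invalid. Check if this creates a cycle.
Does 3 already reach 1? Reachable from 3: [1, 3]. YES -> cycle!
Still a DAG? no

Answer: no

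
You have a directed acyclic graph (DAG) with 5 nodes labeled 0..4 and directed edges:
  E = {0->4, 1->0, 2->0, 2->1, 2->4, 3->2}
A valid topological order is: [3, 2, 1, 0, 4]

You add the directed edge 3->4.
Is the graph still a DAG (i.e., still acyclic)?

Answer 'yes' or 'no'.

Given toposort: [3, 2, 1, 0, 4]
Position of 3: index 0; position of 4: index 4
New edge 3->4: forward
Forward edge: respects the existing order. Still a DAG, same toposort still valid.
Still a DAG? yes

Answer: yes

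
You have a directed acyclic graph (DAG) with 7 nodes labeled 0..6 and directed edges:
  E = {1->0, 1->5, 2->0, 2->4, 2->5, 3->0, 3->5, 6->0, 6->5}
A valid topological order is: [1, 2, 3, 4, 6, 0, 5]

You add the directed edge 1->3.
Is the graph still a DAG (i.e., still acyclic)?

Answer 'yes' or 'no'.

Answer: yes

Derivation:
Given toposort: [1, 2, 3, 4, 6, 0, 5]
Position of 1: index 0; position of 3: index 2
New edge 1->3: forward
Forward edge: respects the existing order. Still a DAG, same toposort still valid.
Still a DAG? yes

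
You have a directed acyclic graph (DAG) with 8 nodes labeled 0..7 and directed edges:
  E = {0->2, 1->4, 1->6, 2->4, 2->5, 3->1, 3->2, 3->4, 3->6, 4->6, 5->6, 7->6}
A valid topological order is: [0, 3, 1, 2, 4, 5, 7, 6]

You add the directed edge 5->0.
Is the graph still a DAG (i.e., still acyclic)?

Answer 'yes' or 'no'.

Answer: no

Derivation:
Given toposort: [0, 3, 1, 2, 4, 5, 7, 6]
Position of 5: index 5; position of 0: index 0
New edge 5->0: backward (u after v in old order)
Backward edge: old toposort is now invalid. Check if this creates a cycle.
Does 0 already reach 5? Reachable from 0: [0, 2, 4, 5, 6]. YES -> cycle!
Still a DAG? no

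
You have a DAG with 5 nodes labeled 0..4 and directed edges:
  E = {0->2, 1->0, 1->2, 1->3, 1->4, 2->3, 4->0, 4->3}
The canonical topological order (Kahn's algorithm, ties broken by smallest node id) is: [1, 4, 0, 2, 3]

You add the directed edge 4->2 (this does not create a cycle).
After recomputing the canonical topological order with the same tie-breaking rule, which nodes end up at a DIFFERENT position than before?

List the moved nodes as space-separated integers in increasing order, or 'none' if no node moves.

Old toposort: [1, 4, 0, 2, 3]
Added edge 4->2
Recompute Kahn (smallest-id tiebreak):
  initial in-degrees: [2, 0, 3, 3, 1]
  ready (indeg=0): [1]
  pop 1: indeg[0]->1; indeg[2]->2; indeg[3]->2; indeg[4]->0 | ready=[4] | order so far=[1]
  pop 4: indeg[0]->0; indeg[2]->1; indeg[3]->1 | ready=[0] | order so far=[1, 4]
  pop 0: indeg[2]->0 | ready=[2] | order so far=[1, 4, 0]
  pop 2: indeg[3]->0 | ready=[3] | order so far=[1, 4, 0, 2]
  pop 3: no out-edges | ready=[] | order so far=[1, 4, 0, 2, 3]
New canonical toposort: [1, 4, 0, 2, 3]
Compare positions:
  Node 0: index 2 -> 2 (same)
  Node 1: index 0 -> 0 (same)
  Node 2: index 3 -> 3 (same)
  Node 3: index 4 -> 4 (same)
  Node 4: index 1 -> 1 (same)
Nodes that changed position: none

Answer: none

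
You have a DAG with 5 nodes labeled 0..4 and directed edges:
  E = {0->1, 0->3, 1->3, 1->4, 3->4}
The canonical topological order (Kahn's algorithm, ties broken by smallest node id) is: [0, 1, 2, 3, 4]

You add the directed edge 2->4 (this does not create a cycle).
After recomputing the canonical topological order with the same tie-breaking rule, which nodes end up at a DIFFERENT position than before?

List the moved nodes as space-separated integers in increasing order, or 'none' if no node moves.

Answer: none

Derivation:
Old toposort: [0, 1, 2, 3, 4]
Added edge 2->4
Recompute Kahn (smallest-id tiebreak):
  initial in-degrees: [0, 1, 0, 2, 3]
  ready (indeg=0): [0, 2]
  pop 0: indeg[1]->0; indeg[3]->1 | ready=[1, 2] | order so far=[0]
  pop 1: indeg[3]->0; indeg[4]->2 | ready=[2, 3] | order so far=[0, 1]
  pop 2: indeg[4]->1 | ready=[3] | order so far=[0, 1, 2]
  pop 3: indeg[4]->0 | ready=[4] | order so far=[0, 1, 2, 3]
  pop 4: no out-edges | ready=[] | order so far=[0, 1, 2, 3, 4]
New canonical toposort: [0, 1, 2, 3, 4]
Compare positions:
  Node 0: index 0 -> 0 (same)
  Node 1: index 1 -> 1 (same)
  Node 2: index 2 -> 2 (same)
  Node 3: index 3 -> 3 (same)
  Node 4: index 4 -> 4 (same)
Nodes that changed position: none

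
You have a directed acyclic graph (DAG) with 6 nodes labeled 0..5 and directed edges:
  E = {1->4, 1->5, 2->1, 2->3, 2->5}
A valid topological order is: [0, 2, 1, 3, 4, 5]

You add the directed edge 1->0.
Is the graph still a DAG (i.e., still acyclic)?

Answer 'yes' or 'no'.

Given toposort: [0, 2, 1, 3, 4, 5]
Position of 1: index 2; position of 0: index 0
New edge 1->0: backward (u after v in old order)
Backward edge: old toposort is now invalid. Check if this creates a cycle.
Does 0 already reach 1? Reachable from 0: [0]. NO -> still a DAG (reorder needed).
Still a DAG? yes

Answer: yes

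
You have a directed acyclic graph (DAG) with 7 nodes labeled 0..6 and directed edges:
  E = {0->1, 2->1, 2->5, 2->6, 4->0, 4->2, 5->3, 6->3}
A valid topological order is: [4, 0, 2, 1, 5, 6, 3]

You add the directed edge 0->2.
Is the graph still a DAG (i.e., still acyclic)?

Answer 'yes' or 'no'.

Given toposort: [4, 0, 2, 1, 5, 6, 3]
Position of 0: index 1; position of 2: index 2
New edge 0->2: forward
Forward edge: respects the existing order. Still a DAG, same toposort still valid.
Still a DAG? yes

Answer: yes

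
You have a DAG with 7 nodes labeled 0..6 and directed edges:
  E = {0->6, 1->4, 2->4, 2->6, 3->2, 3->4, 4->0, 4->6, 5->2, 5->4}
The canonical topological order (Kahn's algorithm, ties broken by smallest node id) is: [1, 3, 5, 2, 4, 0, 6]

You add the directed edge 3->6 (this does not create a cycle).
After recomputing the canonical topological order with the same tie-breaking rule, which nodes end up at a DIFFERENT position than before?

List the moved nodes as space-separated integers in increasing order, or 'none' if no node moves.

Old toposort: [1, 3, 5, 2, 4, 0, 6]
Added edge 3->6
Recompute Kahn (smallest-id tiebreak):
  initial in-degrees: [1, 0, 2, 0, 4, 0, 4]
  ready (indeg=0): [1, 3, 5]
  pop 1: indeg[4]->3 | ready=[3, 5] | order so far=[1]
  pop 3: indeg[2]->1; indeg[4]->2; indeg[6]->3 | ready=[5] | order so far=[1, 3]
  pop 5: indeg[2]->0; indeg[4]->1 | ready=[2] | order so far=[1, 3, 5]
  pop 2: indeg[4]->0; indeg[6]->2 | ready=[4] | order so far=[1, 3, 5, 2]
  pop 4: indeg[0]->0; indeg[6]->1 | ready=[0] | order so far=[1, 3, 5, 2, 4]
  pop 0: indeg[6]->0 | ready=[6] | order so far=[1, 3, 5, 2, 4, 0]
  pop 6: no out-edges | ready=[] | order so far=[1, 3, 5, 2, 4, 0, 6]
New canonical toposort: [1, 3, 5, 2, 4, 0, 6]
Compare positions:
  Node 0: index 5 -> 5 (same)
  Node 1: index 0 -> 0 (same)
  Node 2: index 3 -> 3 (same)
  Node 3: index 1 -> 1 (same)
  Node 4: index 4 -> 4 (same)
  Node 5: index 2 -> 2 (same)
  Node 6: index 6 -> 6 (same)
Nodes that changed position: none

Answer: none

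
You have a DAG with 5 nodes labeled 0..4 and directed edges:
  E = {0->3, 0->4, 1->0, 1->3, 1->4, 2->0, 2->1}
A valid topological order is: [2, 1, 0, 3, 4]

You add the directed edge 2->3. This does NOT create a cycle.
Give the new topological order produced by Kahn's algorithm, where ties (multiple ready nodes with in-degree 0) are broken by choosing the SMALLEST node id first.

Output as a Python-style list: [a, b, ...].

Old toposort: [2, 1, 0, 3, 4]
Added edge: 2->3
Position of 2 (0) < position of 3 (3). Old order still valid.
Run Kahn's algorithm (break ties by smallest node id):
  initial in-degrees: [2, 1, 0, 3, 2]
  ready (indeg=0): [2]
  pop 2: indeg[0]->1; indeg[1]->0; indeg[3]->2 | ready=[1] | order so far=[2]
  pop 1: indeg[0]->0; indeg[3]->1; indeg[4]->1 | ready=[0] | order so far=[2, 1]
  pop 0: indeg[3]->0; indeg[4]->0 | ready=[3, 4] | order so far=[2, 1, 0]
  pop 3: no out-edges | ready=[4] | order so far=[2, 1, 0, 3]
  pop 4: no out-edges | ready=[] | order so far=[2, 1, 0, 3, 4]
  Result: [2, 1, 0, 3, 4]

Answer: [2, 1, 0, 3, 4]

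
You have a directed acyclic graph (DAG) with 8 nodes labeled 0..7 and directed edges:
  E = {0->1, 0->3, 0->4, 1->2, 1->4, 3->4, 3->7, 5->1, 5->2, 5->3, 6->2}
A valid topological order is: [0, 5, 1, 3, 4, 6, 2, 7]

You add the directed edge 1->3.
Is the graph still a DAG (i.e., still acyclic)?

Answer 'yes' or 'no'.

Given toposort: [0, 5, 1, 3, 4, 6, 2, 7]
Position of 1: index 2; position of 3: index 3
New edge 1->3: forward
Forward edge: respects the existing order. Still a DAG, same toposort still valid.
Still a DAG? yes

Answer: yes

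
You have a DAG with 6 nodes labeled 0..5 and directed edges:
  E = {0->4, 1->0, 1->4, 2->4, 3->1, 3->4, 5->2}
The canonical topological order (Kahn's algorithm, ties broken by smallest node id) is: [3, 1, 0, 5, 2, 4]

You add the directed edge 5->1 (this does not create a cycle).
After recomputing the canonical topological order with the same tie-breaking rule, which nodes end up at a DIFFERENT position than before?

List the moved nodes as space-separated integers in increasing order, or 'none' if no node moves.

Answer: 0 1 5

Derivation:
Old toposort: [3, 1, 0, 5, 2, 4]
Added edge 5->1
Recompute Kahn (smallest-id tiebreak):
  initial in-degrees: [1, 2, 1, 0, 4, 0]
  ready (indeg=0): [3, 5]
  pop 3: indeg[1]->1; indeg[4]->3 | ready=[5] | order so far=[3]
  pop 5: indeg[1]->0; indeg[2]->0 | ready=[1, 2] | order so far=[3, 5]
  pop 1: indeg[0]->0; indeg[4]->2 | ready=[0, 2] | order so far=[3, 5, 1]
  pop 0: indeg[4]->1 | ready=[2] | order so far=[3, 5, 1, 0]
  pop 2: indeg[4]->0 | ready=[4] | order so far=[3, 5, 1, 0, 2]
  pop 4: no out-edges | ready=[] | order so far=[3, 5, 1, 0, 2, 4]
New canonical toposort: [3, 5, 1, 0, 2, 4]
Compare positions:
  Node 0: index 2 -> 3 (moved)
  Node 1: index 1 -> 2 (moved)
  Node 2: index 4 -> 4 (same)
  Node 3: index 0 -> 0 (same)
  Node 4: index 5 -> 5 (same)
  Node 5: index 3 -> 1 (moved)
Nodes that changed position: 0 1 5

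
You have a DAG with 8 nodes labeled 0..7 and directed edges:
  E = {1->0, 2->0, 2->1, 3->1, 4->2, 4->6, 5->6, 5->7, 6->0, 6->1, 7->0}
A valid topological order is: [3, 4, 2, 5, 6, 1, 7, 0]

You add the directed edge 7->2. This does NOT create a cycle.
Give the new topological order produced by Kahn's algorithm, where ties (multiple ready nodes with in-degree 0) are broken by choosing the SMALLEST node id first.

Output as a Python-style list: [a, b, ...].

Old toposort: [3, 4, 2, 5, 6, 1, 7, 0]
Added edge: 7->2
Position of 7 (6) > position of 2 (2). Must reorder: 7 must now come before 2.
Run Kahn's algorithm (break ties by smallest node id):
  initial in-degrees: [4, 3, 2, 0, 0, 0, 2, 1]
  ready (indeg=0): [3, 4, 5]
  pop 3: indeg[1]->2 | ready=[4, 5] | order so far=[3]
  pop 4: indeg[2]->1; indeg[6]->1 | ready=[5] | order so far=[3, 4]
  pop 5: indeg[6]->0; indeg[7]->0 | ready=[6, 7] | order so far=[3, 4, 5]
  pop 6: indeg[0]->3; indeg[1]->1 | ready=[7] | order so far=[3, 4, 5, 6]
  pop 7: indeg[0]->2; indeg[2]->0 | ready=[2] | order so far=[3, 4, 5, 6, 7]
  pop 2: indeg[0]->1; indeg[1]->0 | ready=[1] | order so far=[3, 4, 5, 6, 7, 2]
  pop 1: indeg[0]->0 | ready=[0] | order so far=[3, 4, 5, 6, 7, 2, 1]
  pop 0: no out-edges | ready=[] | order so far=[3, 4, 5, 6, 7, 2, 1, 0]
  Result: [3, 4, 5, 6, 7, 2, 1, 0]

Answer: [3, 4, 5, 6, 7, 2, 1, 0]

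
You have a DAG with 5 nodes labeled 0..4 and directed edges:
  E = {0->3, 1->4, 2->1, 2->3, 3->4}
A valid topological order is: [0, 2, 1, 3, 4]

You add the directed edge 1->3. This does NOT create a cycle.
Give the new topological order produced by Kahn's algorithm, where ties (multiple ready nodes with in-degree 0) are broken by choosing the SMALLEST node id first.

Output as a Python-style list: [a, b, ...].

Old toposort: [0, 2, 1, 3, 4]
Added edge: 1->3
Position of 1 (2) < position of 3 (3). Old order still valid.
Run Kahn's algorithm (break ties by smallest node id):
  initial in-degrees: [0, 1, 0, 3, 2]
  ready (indeg=0): [0, 2]
  pop 0: indeg[3]->2 | ready=[2] | order so far=[0]
  pop 2: indeg[1]->0; indeg[3]->1 | ready=[1] | order so far=[0, 2]
  pop 1: indeg[3]->0; indeg[4]->1 | ready=[3] | order so far=[0, 2, 1]
  pop 3: indeg[4]->0 | ready=[4] | order so far=[0, 2, 1, 3]
  pop 4: no out-edges | ready=[] | order so far=[0, 2, 1, 3, 4]
  Result: [0, 2, 1, 3, 4]

Answer: [0, 2, 1, 3, 4]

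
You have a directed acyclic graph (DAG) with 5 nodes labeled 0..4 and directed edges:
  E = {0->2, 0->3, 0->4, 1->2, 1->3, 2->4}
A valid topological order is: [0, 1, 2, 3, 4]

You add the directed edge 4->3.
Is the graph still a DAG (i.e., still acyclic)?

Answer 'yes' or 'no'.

Answer: yes

Derivation:
Given toposort: [0, 1, 2, 3, 4]
Position of 4: index 4; position of 3: index 3
New edge 4->3: backward (u after v in old order)
Backward edge: old toposort is now invalid. Check if this creates a cycle.
Does 3 already reach 4? Reachable from 3: [3]. NO -> still a DAG (reorder needed).
Still a DAG? yes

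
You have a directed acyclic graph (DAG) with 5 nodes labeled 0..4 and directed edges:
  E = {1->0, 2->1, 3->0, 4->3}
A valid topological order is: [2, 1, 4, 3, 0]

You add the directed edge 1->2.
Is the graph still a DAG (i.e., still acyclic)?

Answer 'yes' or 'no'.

Answer: no

Derivation:
Given toposort: [2, 1, 4, 3, 0]
Position of 1: index 1; position of 2: index 0
New edge 1->2: backward (u after v in old order)
Backward edge: old toposort is now invalid. Check if this creates a cycle.
Does 2 already reach 1? Reachable from 2: [0, 1, 2]. YES -> cycle!
Still a DAG? no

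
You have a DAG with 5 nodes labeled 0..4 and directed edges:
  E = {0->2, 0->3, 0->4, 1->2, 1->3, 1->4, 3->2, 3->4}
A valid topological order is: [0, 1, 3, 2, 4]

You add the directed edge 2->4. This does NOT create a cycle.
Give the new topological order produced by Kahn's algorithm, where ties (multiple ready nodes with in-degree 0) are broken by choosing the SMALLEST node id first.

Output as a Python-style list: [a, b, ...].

Answer: [0, 1, 3, 2, 4]

Derivation:
Old toposort: [0, 1, 3, 2, 4]
Added edge: 2->4
Position of 2 (3) < position of 4 (4). Old order still valid.
Run Kahn's algorithm (break ties by smallest node id):
  initial in-degrees: [0, 0, 3, 2, 4]
  ready (indeg=0): [0, 1]
  pop 0: indeg[2]->2; indeg[3]->1; indeg[4]->3 | ready=[1] | order so far=[0]
  pop 1: indeg[2]->1; indeg[3]->0; indeg[4]->2 | ready=[3] | order so far=[0, 1]
  pop 3: indeg[2]->0; indeg[4]->1 | ready=[2] | order so far=[0, 1, 3]
  pop 2: indeg[4]->0 | ready=[4] | order so far=[0, 1, 3, 2]
  pop 4: no out-edges | ready=[] | order so far=[0, 1, 3, 2, 4]
  Result: [0, 1, 3, 2, 4]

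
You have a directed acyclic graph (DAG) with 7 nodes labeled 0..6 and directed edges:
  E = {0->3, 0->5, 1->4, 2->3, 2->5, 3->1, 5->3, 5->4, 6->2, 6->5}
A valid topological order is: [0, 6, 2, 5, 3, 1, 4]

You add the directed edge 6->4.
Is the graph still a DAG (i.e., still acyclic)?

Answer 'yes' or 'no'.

Answer: yes

Derivation:
Given toposort: [0, 6, 2, 5, 3, 1, 4]
Position of 6: index 1; position of 4: index 6
New edge 6->4: forward
Forward edge: respects the existing order. Still a DAG, same toposort still valid.
Still a DAG? yes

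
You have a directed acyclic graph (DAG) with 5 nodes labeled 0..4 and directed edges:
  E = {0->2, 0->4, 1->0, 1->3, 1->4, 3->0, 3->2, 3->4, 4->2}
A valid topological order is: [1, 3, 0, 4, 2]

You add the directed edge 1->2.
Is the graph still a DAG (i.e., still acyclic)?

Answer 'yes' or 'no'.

Given toposort: [1, 3, 0, 4, 2]
Position of 1: index 0; position of 2: index 4
New edge 1->2: forward
Forward edge: respects the existing order. Still a DAG, same toposort still valid.
Still a DAG? yes

Answer: yes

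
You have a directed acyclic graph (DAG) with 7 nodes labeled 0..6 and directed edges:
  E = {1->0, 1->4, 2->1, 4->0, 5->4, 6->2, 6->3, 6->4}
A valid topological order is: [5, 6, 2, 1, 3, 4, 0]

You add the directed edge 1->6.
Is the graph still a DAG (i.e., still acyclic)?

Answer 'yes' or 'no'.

Answer: no

Derivation:
Given toposort: [5, 6, 2, 1, 3, 4, 0]
Position of 1: index 3; position of 6: index 1
New edge 1->6: backward (u after v in old order)
Backward edge: old toposort is now invalid. Check if this creates a cycle.
Does 6 already reach 1? Reachable from 6: [0, 1, 2, 3, 4, 6]. YES -> cycle!
Still a DAG? no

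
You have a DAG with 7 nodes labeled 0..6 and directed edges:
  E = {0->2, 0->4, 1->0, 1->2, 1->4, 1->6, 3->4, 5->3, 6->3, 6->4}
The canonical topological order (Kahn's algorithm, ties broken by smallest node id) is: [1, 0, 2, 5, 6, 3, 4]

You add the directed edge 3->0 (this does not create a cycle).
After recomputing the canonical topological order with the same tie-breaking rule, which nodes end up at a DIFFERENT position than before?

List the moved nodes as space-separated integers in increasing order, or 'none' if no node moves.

Answer: 0 2 3 5 6

Derivation:
Old toposort: [1, 0, 2, 5, 6, 3, 4]
Added edge 3->0
Recompute Kahn (smallest-id tiebreak):
  initial in-degrees: [2, 0, 2, 2, 4, 0, 1]
  ready (indeg=0): [1, 5]
  pop 1: indeg[0]->1; indeg[2]->1; indeg[4]->3; indeg[6]->0 | ready=[5, 6] | order so far=[1]
  pop 5: indeg[3]->1 | ready=[6] | order so far=[1, 5]
  pop 6: indeg[3]->0; indeg[4]->2 | ready=[3] | order so far=[1, 5, 6]
  pop 3: indeg[0]->0; indeg[4]->1 | ready=[0] | order so far=[1, 5, 6, 3]
  pop 0: indeg[2]->0; indeg[4]->0 | ready=[2, 4] | order so far=[1, 5, 6, 3, 0]
  pop 2: no out-edges | ready=[4] | order so far=[1, 5, 6, 3, 0, 2]
  pop 4: no out-edges | ready=[] | order so far=[1, 5, 6, 3, 0, 2, 4]
New canonical toposort: [1, 5, 6, 3, 0, 2, 4]
Compare positions:
  Node 0: index 1 -> 4 (moved)
  Node 1: index 0 -> 0 (same)
  Node 2: index 2 -> 5 (moved)
  Node 3: index 5 -> 3 (moved)
  Node 4: index 6 -> 6 (same)
  Node 5: index 3 -> 1 (moved)
  Node 6: index 4 -> 2 (moved)
Nodes that changed position: 0 2 3 5 6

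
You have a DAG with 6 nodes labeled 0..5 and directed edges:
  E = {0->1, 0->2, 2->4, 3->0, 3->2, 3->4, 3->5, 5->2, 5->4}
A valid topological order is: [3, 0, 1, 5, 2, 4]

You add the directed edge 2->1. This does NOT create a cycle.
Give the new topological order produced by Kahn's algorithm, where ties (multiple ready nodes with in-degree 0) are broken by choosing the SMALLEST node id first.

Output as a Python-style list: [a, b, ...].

Answer: [3, 0, 5, 2, 1, 4]

Derivation:
Old toposort: [3, 0, 1, 5, 2, 4]
Added edge: 2->1
Position of 2 (4) > position of 1 (2). Must reorder: 2 must now come before 1.
Run Kahn's algorithm (break ties by smallest node id):
  initial in-degrees: [1, 2, 3, 0, 3, 1]
  ready (indeg=0): [3]
  pop 3: indeg[0]->0; indeg[2]->2; indeg[4]->2; indeg[5]->0 | ready=[0, 5] | order so far=[3]
  pop 0: indeg[1]->1; indeg[2]->1 | ready=[5] | order so far=[3, 0]
  pop 5: indeg[2]->0; indeg[4]->1 | ready=[2] | order so far=[3, 0, 5]
  pop 2: indeg[1]->0; indeg[4]->0 | ready=[1, 4] | order so far=[3, 0, 5, 2]
  pop 1: no out-edges | ready=[4] | order so far=[3, 0, 5, 2, 1]
  pop 4: no out-edges | ready=[] | order so far=[3, 0, 5, 2, 1, 4]
  Result: [3, 0, 5, 2, 1, 4]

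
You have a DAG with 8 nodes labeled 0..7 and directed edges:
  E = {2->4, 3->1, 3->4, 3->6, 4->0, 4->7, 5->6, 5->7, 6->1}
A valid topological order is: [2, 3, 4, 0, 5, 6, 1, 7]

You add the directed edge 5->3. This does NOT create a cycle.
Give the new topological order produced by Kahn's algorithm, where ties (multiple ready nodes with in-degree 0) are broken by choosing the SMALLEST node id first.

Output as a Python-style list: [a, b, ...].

Old toposort: [2, 3, 4, 0, 5, 6, 1, 7]
Added edge: 5->3
Position of 5 (4) > position of 3 (1). Must reorder: 5 must now come before 3.
Run Kahn's algorithm (break ties by smallest node id):
  initial in-degrees: [1, 2, 0, 1, 2, 0, 2, 2]
  ready (indeg=0): [2, 5]
  pop 2: indeg[4]->1 | ready=[5] | order so far=[2]
  pop 5: indeg[3]->0; indeg[6]->1; indeg[7]->1 | ready=[3] | order so far=[2, 5]
  pop 3: indeg[1]->1; indeg[4]->0; indeg[6]->0 | ready=[4, 6] | order so far=[2, 5, 3]
  pop 4: indeg[0]->0; indeg[7]->0 | ready=[0, 6, 7] | order so far=[2, 5, 3, 4]
  pop 0: no out-edges | ready=[6, 7] | order so far=[2, 5, 3, 4, 0]
  pop 6: indeg[1]->0 | ready=[1, 7] | order so far=[2, 5, 3, 4, 0, 6]
  pop 1: no out-edges | ready=[7] | order so far=[2, 5, 3, 4, 0, 6, 1]
  pop 7: no out-edges | ready=[] | order so far=[2, 5, 3, 4, 0, 6, 1, 7]
  Result: [2, 5, 3, 4, 0, 6, 1, 7]

Answer: [2, 5, 3, 4, 0, 6, 1, 7]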